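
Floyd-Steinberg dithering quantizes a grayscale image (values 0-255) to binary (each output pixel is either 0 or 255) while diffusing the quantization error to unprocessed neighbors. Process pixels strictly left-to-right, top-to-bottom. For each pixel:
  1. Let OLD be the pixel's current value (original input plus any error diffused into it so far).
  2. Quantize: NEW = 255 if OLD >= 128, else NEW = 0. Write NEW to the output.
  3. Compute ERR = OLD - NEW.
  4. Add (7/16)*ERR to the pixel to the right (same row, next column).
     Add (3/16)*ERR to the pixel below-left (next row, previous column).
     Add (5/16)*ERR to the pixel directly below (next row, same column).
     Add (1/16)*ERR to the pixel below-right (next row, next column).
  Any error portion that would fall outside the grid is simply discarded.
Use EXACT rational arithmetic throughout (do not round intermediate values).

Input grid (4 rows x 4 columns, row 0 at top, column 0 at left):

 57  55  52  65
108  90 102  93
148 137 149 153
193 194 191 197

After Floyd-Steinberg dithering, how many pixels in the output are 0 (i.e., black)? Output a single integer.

(0,0): OLD=57 → NEW=0, ERR=57
(0,1): OLD=1279/16 → NEW=0, ERR=1279/16
(0,2): OLD=22265/256 → NEW=0, ERR=22265/256
(0,3): OLD=422095/4096 → NEW=0, ERR=422095/4096
(1,0): OLD=36045/256 → NEW=255, ERR=-29235/256
(1,1): OLD=173851/2048 → NEW=0, ERR=173851/2048
(1,2): OLD=12493495/65536 → NEW=255, ERR=-4218185/65536
(1,3): OLD=107457713/1048576 → NEW=0, ERR=107457713/1048576
(2,0): OLD=4201817/32768 → NEW=255, ERR=-4154023/32768
(2,1): OLD=93176035/1048576 → NEW=0, ERR=93176035/1048576
(2,2): OLD=403245935/2097152 → NEW=255, ERR=-131527825/2097152
(2,3): OLD=5152728531/33554432 → NEW=255, ERR=-3403651629/33554432
(3,0): OLD=2852887113/16777216 → NEW=255, ERR=-1425302967/16777216
(3,1): OLD=44269912919/268435456 → NEW=255, ERR=-24181128361/268435456
(3,2): OLD=509058472873/4294967296 → NEW=0, ERR=509058472873/4294967296
(3,3): OLD=14653440198943/68719476736 → NEW=255, ERR=-2870026368737/68719476736
Output grid:
  Row 0: ....  (4 black, running=4)
  Row 1: #.#.  (2 black, running=6)
  Row 2: #.##  (1 black, running=7)
  Row 3: ##.#  (1 black, running=8)

Answer: 8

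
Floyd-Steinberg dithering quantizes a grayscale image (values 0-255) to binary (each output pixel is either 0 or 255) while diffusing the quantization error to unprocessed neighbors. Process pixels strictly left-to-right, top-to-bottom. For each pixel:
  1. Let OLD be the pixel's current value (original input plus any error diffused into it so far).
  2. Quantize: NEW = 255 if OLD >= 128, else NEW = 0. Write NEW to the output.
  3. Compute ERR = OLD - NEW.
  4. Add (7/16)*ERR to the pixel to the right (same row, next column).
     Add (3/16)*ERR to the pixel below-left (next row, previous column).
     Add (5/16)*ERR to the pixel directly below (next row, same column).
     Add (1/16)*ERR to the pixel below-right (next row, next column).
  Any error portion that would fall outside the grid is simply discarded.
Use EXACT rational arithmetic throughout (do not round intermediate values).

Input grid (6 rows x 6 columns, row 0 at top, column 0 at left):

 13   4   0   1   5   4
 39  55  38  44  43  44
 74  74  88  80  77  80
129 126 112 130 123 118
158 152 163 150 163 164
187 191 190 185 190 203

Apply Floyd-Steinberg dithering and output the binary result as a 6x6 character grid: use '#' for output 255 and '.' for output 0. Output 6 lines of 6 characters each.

Answer: ......
......
.#.#.#
#.#.#.
#.#.##
####.#

Derivation:
(0,0): OLD=13 → NEW=0, ERR=13
(0,1): OLD=155/16 → NEW=0, ERR=155/16
(0,2): OLD=1085/256 → NEW=0, ERR=1085/256
(0,3): OLD=11691/4096 → NEW=0, ERR=11691/4096
(0,4): OLD=409517/65536 → NEW=0, ERR=409517/65536
(0,5): OLD=7060923/1048576 → NEW=0, ERR=7060923/1048576
(1,0): OLD=11489/256 → NEW=0, ERR=11489/256
(1,1): OLD=162343/2048 → NEW=0, ERR=162343/2048
(1,2): OLD=4924723/65536 → NEW=0, ERR=4924723/65536
(1,3): OLD=20762999/262144 → NEW=0, ERR=20762999/262144
(1,4): OLD=1359721285/16777216 → NEW=0, ERR=1359721285/16777216
(1,5): OLD=21998919251/268435456 → NEW=0, ERR=21998919251/268435456
(2,0): OLD=3371421/32768 → NEW=0, ERR=3371421/32768
(2,1): OLD=168484751/1048576 → NEW=255, ERR=-98902129/1048576
(2,2): OLD=1510333549/16777216 → NEW=0, ERR=1510333549/16777216
(2,3): OLD=22015611973/134217728 → NEW=255, ERR=-12209908667/134217728
(2,4): OLD=355809531983/4294967296 → NEW=0, ERR=355809531983/4294967296
(2,5): OLD=10096227051801/68719476736 → NEW=255, ERR=-7427239515879/68719476736
(3,0): OLD=2406981837/16777216 → NEW=255, ERR=-1871208243/16777216
(3,1): OLD=9534703817/134217728 → NEW=0, ERR=9534703817/134217728
(3,2): OLD=159192619371/1073741824 → NEW=255, ERR=-114611545749/1073741824
(3,3): OLD=5224897292481/68719476736 → NEW=0, ERR=5224897292481/68719476736
(3,4): OLD=85872891018657/549755813888 → NEW=255, ERR=-54314841522783/549755813888
(3,5): OLD=406189125419727/8796093022208 → NEW=0, ERR=406189125419727/8796093022208
(4,0): OLD=293058198115/2147483648 → NEW=255, ERR=-254550132125/2147483648
(4,1): OLD=3276421682823/34359738368 → NEW=0, ERR=3276421682823/34359738368
(4,2): OLD=208971064479077/1099511627776 → NEW=255, ERR=-71404400603803/1099511627776
(4,3): OLD=2113737613850585/17592186044416 → NEW=0, ERR=2113737613850585/17592186044416
(4,4): OLD=55760918316539241/281474976710656 → NEW=255, ERR=-16015200744678039/281474976710656
(4,5): OLD=663664994883506495/4503599627370496 → NEW=255, ERR=-484752910095969985/4503599627370496
(5,0): OLD=92269591675525/549755813888 → NEW=255, ERR=-47918140865915/549755813888
(5,1): OLD=2868938162152917/17592186044416 → NEW=255, ERR=-1617069279173163/17592186044416
(5,2): OLD=22233574657832695/140737488355328 → NEW=255, ERR=-13654484872775945/140737488355328
(5,3): OLD=744777023164117645/4503599627370496 → NEW=255, ERR=-403640881815358835/4503599627370496
(5,4): OLD=1083887341722799085/9007199254740992 → NEW=0, ERR=1083887341722799085/9007199254740992
(5,5): OLD=31482579046668938513/144115188075855872 → NEW=255, ERR=-5266793912674308847/144115188075855872
Row 0: ......
Row 1: ......
Row 2: .#.#.#
Row 3: #.#.#.
Row 4: #.#.##
Row 5: ####.#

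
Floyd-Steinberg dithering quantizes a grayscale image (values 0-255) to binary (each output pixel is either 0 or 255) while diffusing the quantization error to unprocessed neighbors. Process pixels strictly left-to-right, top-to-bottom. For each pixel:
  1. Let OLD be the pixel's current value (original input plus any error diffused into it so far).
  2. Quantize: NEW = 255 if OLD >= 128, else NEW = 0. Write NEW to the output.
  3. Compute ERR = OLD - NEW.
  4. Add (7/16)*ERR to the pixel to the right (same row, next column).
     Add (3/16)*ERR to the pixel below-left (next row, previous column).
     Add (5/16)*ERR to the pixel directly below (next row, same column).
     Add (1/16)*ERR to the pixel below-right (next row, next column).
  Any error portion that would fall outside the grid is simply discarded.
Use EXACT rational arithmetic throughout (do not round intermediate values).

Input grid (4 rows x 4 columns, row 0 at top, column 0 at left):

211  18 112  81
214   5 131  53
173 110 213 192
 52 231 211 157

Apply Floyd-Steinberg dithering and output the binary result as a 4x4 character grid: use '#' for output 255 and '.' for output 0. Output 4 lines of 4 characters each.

Answer: #..#
#.#.
#.##
.##.

Derivation:
(0,0): OLD=211 → NEW=255, ERR=-44
(0,1): OLD=-5/4 → NEW=0, ERR=-5/4
(0,2): OLD=7133/64 → NEW=0, ERR=7133/64
(0,3): OLD=132875/1024 → NEW=255, ERR=-128245/1024
(1,0): OLD=12801/64 → NEW=255, ERR=-3519/64
(1,1): OLD=-665/512 → NEW=0, ERR=-665/512
(1,2): OLD=2321619/16384 → NEW=255, ERR=-1856301/16384
(1,3): OLD=-7534027/262144 → NEW=0, ERR=-7534027/262144
(2,0): OLD=1274461/8192 → NEW=255, ERR=-814499/8192
(2,1): OLD=10856687/262144 → NEW=0, ERR=10856687/262144
(2,2): OLD=99742115/524288 → NEW=255, ERR=-33951325/524288
(2,3): OLD=1238211559/8388608 → NEW=255, ERR=-900883481/8388608
(3,0): OLD=120354029/4194304 → NEW=0, ERR=120354029/4194304
(3,1): OLD=15981305459/67108864 → NEW=255, ERR=-1131454861/67108864
(3,2): OLD=178068601165/1073741824 → NEW=255, ERR=-95735563955/1073741824
(3,3): OLD=1380992772763/17179869184 → NEW=0, ERR=1380992772763/17179869184
Row 0: #..#
Row 1: #.#.
Row 2: #.##
Row 3: .##.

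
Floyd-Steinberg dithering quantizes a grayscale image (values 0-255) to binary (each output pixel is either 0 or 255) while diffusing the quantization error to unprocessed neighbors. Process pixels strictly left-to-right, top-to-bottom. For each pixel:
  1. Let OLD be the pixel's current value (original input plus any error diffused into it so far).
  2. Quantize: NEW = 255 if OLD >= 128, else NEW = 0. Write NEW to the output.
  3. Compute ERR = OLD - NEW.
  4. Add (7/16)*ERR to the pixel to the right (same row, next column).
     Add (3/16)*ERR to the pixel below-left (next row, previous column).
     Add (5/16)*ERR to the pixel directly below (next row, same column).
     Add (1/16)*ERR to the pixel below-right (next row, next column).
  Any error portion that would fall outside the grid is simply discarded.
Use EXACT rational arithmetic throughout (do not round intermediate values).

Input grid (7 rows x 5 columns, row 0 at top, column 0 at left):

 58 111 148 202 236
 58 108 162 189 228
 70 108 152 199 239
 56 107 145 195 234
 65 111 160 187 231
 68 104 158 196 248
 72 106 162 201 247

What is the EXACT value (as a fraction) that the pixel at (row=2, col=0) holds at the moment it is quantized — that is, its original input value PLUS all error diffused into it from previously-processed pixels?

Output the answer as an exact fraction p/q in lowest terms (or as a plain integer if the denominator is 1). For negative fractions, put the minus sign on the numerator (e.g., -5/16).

Answer: 1779565/16384

Derivation:
(0,0): OLD=58 → NEW=0, ERR=58
(0,1): OLD=1091/8 → NEW=255, ERR=-949/8
(0,2): OLD=12301/128 → NEW=0, ERR=12301/128
(0,3): OLD=499803/2048 → NEW=255, ERR=-22437/2048
(0,4): OLD=7576189/32768 → NEW=255, ERR=-779651/32768
(1,0): OLD=6897/128 → NEW=0, ERR=6897/128
(1,1): OLD=118935/1024 → NEW=0, ERR=118935/1024
(1,2): OLD=7647331/32768 → NEW=255, ERR=-708509/32768
(1,3): OLD=23286503/131072 → NEW=255, ERR=-10136857/131072
(1,4): OLD=390163669/2097152 → NEW=255, ERR=-144610091/2097152
(2,0): OLD=1779565/16384 → NEW=0, ERR=1779565/16384
Target (2,0): original=70, with diffused error = 1779565/16384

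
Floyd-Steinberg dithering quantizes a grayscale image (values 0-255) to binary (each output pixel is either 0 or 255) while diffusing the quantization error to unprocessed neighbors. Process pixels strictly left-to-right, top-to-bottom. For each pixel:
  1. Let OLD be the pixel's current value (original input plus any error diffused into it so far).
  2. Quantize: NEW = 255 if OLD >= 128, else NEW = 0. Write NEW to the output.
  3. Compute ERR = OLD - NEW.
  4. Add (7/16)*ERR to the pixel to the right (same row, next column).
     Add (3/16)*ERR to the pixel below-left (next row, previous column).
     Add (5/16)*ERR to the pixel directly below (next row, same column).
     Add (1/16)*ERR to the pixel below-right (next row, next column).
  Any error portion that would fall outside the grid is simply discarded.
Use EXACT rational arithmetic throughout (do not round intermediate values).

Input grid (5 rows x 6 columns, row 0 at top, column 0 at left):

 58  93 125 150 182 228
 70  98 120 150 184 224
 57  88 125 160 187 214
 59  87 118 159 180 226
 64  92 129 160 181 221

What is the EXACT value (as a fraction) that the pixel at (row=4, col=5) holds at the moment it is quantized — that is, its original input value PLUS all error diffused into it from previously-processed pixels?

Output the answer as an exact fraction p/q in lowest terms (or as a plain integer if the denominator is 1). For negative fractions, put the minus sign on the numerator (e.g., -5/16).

Answer: 425437410699264631/2251799813685248

Derivation:
(0,0): OLD=58 → NEW=0, ERR=58
(0,1): OLD=947/8 → NEW=0, ERR=947/8
(0,2): OLD=22629/128 → NEW=255, ERR=-10011/128
(0,3): OLD=237123/2048 → NEW=0, ERR=237123/2048
(0,4): OLD=7623637/32768 → NEW=255, ERR=-732203/32768
(0,5): OLD=114412243/524288 → NEW=255, ERR=-19281197/524288
(1,0): OLD=14121/128 → NEW=0, ERR=14121/128
(1,1): OLD=176351/1024 → NEW=255, ERR=-84769/1024
(1,2): OLD=2898315/32768 → NEW=0, ERR=2898315/32768
(1,3): OLD=28285455/131072 → NEW=255, ERR=-5137905/131072
(1,4): OLD=1343926189/8388608 → NEW=255, ERR=-795168851/8388608
(1,5): OLD=22768649387/134217728 → NEW=255, ERR=-11456871253/134217728
(2,0): OLD=1244421/16384 → NEW=0, ERR=1244421/16384
(2,1): OLD=62306119/524288 → NEW=0, ERR=62306119/524288
(2,2): OLD=1611527445/8388608 → NEW=255, ERR=-527567595/8388608
(2,3): OLD=7247097901/67108864 → NEW=0, ERR=7247097901/67108864
(2,4): OLD=399793476231/2147483648 → NEW=255, ERR=-147814854009/2147483648
(2,5): OLD=5198167106593/34359738368 → NEW=255, ERR=-3563566177247/34359738368
(3,0): OLD=880953589/8388608 → NEW=0, ERR=880953589/8388608
(3,1): OLD=10941273873/67108864 → NEW=255, ERR=-6171486447/67108864
(3,2): OLD=46057451619/536870912 → NEW=0, ERR=46057451619/536870912
(3,3): OLD=7333840843657/34359738368 → NEW=255, ERR=-1427892440183/34359738368
(3,4): OLD=35077713345705/274877906944 → NEW=0, ERR=35077713345705/274877906944
(3,5): OLD=1078039556526407/4398046511104 → NEW=255, ERR=-43462303805113/4398046511104
(4,0): OLD=85443160955/1073741824 → NEW=0, ERR=85443160955/1073741824
(4,1): OLD=2074037944959/17179869184 → NEW=0, ERR=2074037944959/17179869184
(4,2): OLD=107249937357645/549755813888 → NEW=255, ERR=-32937795183795/549755813888
(4,3): OLD=1320208032584161/8796093022208 → NEW=255, ERR=-922795688078879/8796093022208
(4,4): OLD=24000035423557489/140737488355328 → NEW=255, ERR=-11888024107051151/140737488355328
(4,5): OLD=425437410699264631/2251799813685248 → NEW=255, ERR=-148771541790473609/2251799813685248
Target (4,5): original=221, with diffused error = 425437410699264631/2251799813685248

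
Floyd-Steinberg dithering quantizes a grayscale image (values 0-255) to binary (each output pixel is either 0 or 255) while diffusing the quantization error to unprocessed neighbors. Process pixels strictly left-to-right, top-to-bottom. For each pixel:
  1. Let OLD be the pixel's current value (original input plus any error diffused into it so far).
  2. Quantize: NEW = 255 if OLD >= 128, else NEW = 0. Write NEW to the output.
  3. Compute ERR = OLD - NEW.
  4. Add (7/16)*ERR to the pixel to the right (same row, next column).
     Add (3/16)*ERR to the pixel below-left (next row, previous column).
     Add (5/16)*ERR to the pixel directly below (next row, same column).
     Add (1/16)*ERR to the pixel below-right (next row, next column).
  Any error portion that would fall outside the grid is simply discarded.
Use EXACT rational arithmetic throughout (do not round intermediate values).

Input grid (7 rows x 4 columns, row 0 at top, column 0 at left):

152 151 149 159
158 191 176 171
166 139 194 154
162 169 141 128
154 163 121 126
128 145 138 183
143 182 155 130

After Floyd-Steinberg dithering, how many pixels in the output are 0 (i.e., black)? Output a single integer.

(0,0): OLD=152 → NEW=255, ERR=-103
(0,1): OLD=1695/16 → NEW=0, ERR=1695/16
(0,2): OLD=50009/256 → NEW=255, ERR=-15271/256
(0,3): OLD=544367/4096 → NEW=255, ERR=-500113/4096
(1,0): OLD=37293/256 → NEW=255, ERR=-27987/256
(1,1): OLD=324923/2048 → NEW=255, ERR=-197317/2048
(1,2): OLD=6483799/65536 → NEW=0, ERR=6483799/65536
(1,3): OLD=180774673/1048576 → NEW=255, ERR=-86612207/1048576
(2,0): OLD=3728057/32768 → NEW=0, ERR=3728057/32768
(2,1): OLD=178660867/1048576 → NEW=255, ERR=-88726013/1048576
(2,2): OLD=348942351/2097152 → NEW=255, ERR=-185831409/2097152
(2,3): OLD=3207922163/33554432 → NEW=0, ERR=3207922163/33554432
(3,0): OLD=3048220073/16777216 → NEW=255, ERR=-1229970007/16777216
(3,1): OLD=27106532343/268435456 → NEW=0, ERR=27106532343/268435456
(3,2): OLD=730680285961/4294967296 → NEW=255, ERR=-364536374519/4294967296
(3,3): OLD=7916825859263/68719476736 → NEW=0, ERR=7916825859263/68719476736
(4,0): OLD=644346960053/4294967296 → NEW=255, ERR=-450869700427/4294967296
(4,1): OLD=4402613973535/34359738368 → NEW=255, ERR=-4359119310305/34359738368
(4,2): OLD=73540076512703/1099511627776 → NEW=0, ERR=73540076512703/1099511627776
(4,3): OLD=3271420734049513/17592186044416 → NEW=255, ERR=-1214586707276567/17592186044416
(5,0): OLD=39256598229669/549755813888 → NEW=0, ERR=39256598229669/549755813888
(5,1): OLD=2508197848235683/17592186044416 → NEW=255, ERR=-1977809593090397/17592186044416
(5,2): OLD=781451767085879/8796093022208 → NEW=0, ERR=781451767085879/8796093022208
(5,3): OLD=57553953165072767/281474976710656 → NEW=255, ERR=-14222165896144513/281474976710656
(6,0): OLD=40598548607099657/281474976710656 → NEW=255, ERR=-31177570454117623/281474976710656
(6,1): OLD=538306119489210063/4503599627370496 → NEW=0, ERR=538306119489210063/4503599627370496
(6,2): OLD=15748603217197072505/72057594037927936 → NEW=255, ERR=-2626083262474551175/72057594037927936
(6,3): OLD=119694493290470792783/1152921504606846976 → NEW=0, ERR=119694493290470792783/1152921504606846976
Output grid:
  Row 0: #.##  (1 black, running=1)
  Row 1: ##.#  (1 black, running=2)
  Row 2: .##.  (2 black, running=4)
  Row 3: #.#.  (2 black, running=6)
  Row 4: ##.#  (1 black, running=7)
  Row 5: .#.#  (2 black, running=9)
  Row 6: #.#.  (2 black, running=11)

Answer: 11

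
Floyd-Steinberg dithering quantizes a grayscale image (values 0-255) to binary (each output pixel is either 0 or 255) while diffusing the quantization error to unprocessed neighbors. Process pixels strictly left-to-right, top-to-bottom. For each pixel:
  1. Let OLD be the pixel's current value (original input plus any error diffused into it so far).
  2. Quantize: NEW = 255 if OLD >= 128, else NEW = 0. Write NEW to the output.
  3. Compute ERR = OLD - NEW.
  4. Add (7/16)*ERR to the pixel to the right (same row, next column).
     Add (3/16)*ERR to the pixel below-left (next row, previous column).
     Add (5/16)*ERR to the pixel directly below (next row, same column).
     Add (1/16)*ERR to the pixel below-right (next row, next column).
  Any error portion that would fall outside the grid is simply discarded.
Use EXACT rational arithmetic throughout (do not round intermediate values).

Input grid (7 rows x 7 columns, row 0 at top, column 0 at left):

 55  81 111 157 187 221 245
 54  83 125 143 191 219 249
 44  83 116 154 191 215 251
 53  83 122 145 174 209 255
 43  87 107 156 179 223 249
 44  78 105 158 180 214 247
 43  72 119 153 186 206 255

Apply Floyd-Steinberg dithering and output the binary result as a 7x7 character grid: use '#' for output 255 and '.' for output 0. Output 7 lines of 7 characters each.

(0,0): OLD=55 → NEW=0, ERR=55
(0,1): OLD=1681/16 → NEW=0, ERR=1681/16
(0,2): OLD=40183/256 → NEW=255, ERR=-25097/256
(0,3): OLD=467393/4096 → NEW=0, ERR=467393/4096
(0,4): OLD=15526983/65536 → NEW=255, ERR=-1184697/65536
(0,5): OLD=223442417/1048576 → NEW=255, ERR=-43944463/1048576
(0,6): OLD=3802806679/16777216 → NEW=255, ERR=-475383401/16777216
(1,0): OLD=23267/256 → NEW=0, ERR=23267/256
(1,1): OLD=288053/2048 → NEW=255, ERR=-234187/2048
(1,2): OLD=4738137/65536 → NEW=0, ERR=4738137/65536
(1,3): OLD=52631461/262144 → NEW=255, ERR=-14215259/262144
(1,4): OLD=2699464463/16777216 → NEW=255, ERR=-1578725617/16777216
(1,5): OLD=21245647935/134217728 → NEW=255, ERR=-12979872705/134217728
(1,6): OLD=419224092113/2147483648 → NEW=255, ERR=-128384238127/2147483648
(2,0): OLD=1669911/32768 → NEW=0, ERR=1669911/32768
(2,1): OLD=93111405/1048576 → NEW=0, ERR=93111405/1048576
(2,2): OLD=2686500999/16777216 → NEW=255, ERR=-1591689081/16777216
(2,3): OLD=11062569999/134217728 → NEW=0, ERR=11062569999/134217728
(2,4): OLD=189120255679/1073741824 → NEW=255, ERR=-84683909441/1073741824
(2,5): OLD=4576149607189/34359738368 → NEW=255, ERR=-4185583676651/34359738368
(2,6): OLD=95096037086691/549755813888 → NEW=255, ERR=-45091695454749/549755813888
(3,0): OLD=1435712423/16777216 → NEW=0, ERR=1435712423/16777216
(3,1): OLD=17929484699/134217728 → NEW=255, ERR=-16296035941/134217728
(3,2): OLD=64679580033/1073741824 → NEW=0, ERR=64679580033/1073741824
(3,3): OLD=757605265591/4294967296 → NEW=255, ERR=-337611394889/4294967296
(3,4): OLD=53477114881959/549755813888 → NEW=0, ERR=53477114881959/549755813888
(3,5): OLD=849621651842533/4398046511104 → NEW=255, ERR=-271880208488987/4398046511104
(3,6): OLD=13701445777080123/70368744177664 → NEW=255, ERR=-4242583988224197/70368744177664
(4,0): OLD=100882185961/2147483648 → NEW=0, ERR=100882185961/2147483648
(4,1): OLD=2963638334805/34359738368 → NEW=0, ERR=2963638334805/34359738368
(4,2): OLD=77643614556699/549755813888 → NEW=255, ERR=-62544117984741/549755813888
(4,3): OLD=455928841232537/4398046511104 → NEW=0, ERR=455928841232537/4398046511104
(4,4): OLD=8382618498937339/35184372088832 → NEW=255, ERR=-589396383714821/35184372088832
(4,5): OLD=215191031914996859/1125899906842624 → NEW=255, ERR=-71913444329872261/1125899906842624
(4,6): OLD=3573183066120791757/18014398509481984 → NEW=255, ERR=-1020488553797114163/18014398509481984
(5,0): OLD=41150745692367/549755813888 → NEW=0, ERR=41150745692367/549755813888
(5,1): OLD=524717514007493/4398046511104 → NEW=0, ERR=524717514007493/4398046511104
(5,2): OLD=5153554123935091/35184372088832 → NEW=255, ERR=-3818460758717069/35184372088832
(5,3): OLD=37341504138340703/281474976710656 → NEW=255, ERR=-34434614922876577/281474976710656
(5,4): OLD=2085096542837754293/18014398509481984 → NEW=0, ERR=2085096542837754293/18014398509481984
(5,5): OLD=33580332070043740773/144115188075855872 → NEW=255, ERR=-3169040889299506587/144115188075855872
(5,6): OLD=497335474024577644107/2305843009213693952 → NEW=255, ERR=-90654493324914313653/2305843009213693952
(6,0): OLD=6246038369356711/70368744177664 → NEW=0, ERR=6246038369356711/70368744177664
(6,1): OLD=149120993895085907/1125899906842624 → NEW=255, ERR=-137983482349783213/1125899906842624
(6,2): OLD=287987629296541849/18014398509481984 → NEW=0, ERR=287987629296541849/18014398509481984
(6,3): OLD=19698160950508654343/144115188075855872 → NEW=255, ERR=-17051212008834593017/144115188075855872
(6,4): OLD=45724316482125471061/288230376151711744 → NEW=255, ERR=-27774429436561023659/288230376151711744
(6,5): OLD=5786096116285447022473/36893488147419103232 → NEW=255, ERR=-3621743361306424301687/36893488147419103232
(6,6): OLD=117109594178671152296239/590295810358705651712 → NEW=255, ERR=-33415837462798788890321/590295810358705651712
Row 0: ..#.###
Row 1: .#.####
Row 2: ..#.###
Row 3: .#.#.##
Row 4: ..#.###
Row 5: ..##.##
Row 6: .#.####

Answer: ..#.###
.#.####
..#.###
.#.#.##
..#.###
..##.##
.#.####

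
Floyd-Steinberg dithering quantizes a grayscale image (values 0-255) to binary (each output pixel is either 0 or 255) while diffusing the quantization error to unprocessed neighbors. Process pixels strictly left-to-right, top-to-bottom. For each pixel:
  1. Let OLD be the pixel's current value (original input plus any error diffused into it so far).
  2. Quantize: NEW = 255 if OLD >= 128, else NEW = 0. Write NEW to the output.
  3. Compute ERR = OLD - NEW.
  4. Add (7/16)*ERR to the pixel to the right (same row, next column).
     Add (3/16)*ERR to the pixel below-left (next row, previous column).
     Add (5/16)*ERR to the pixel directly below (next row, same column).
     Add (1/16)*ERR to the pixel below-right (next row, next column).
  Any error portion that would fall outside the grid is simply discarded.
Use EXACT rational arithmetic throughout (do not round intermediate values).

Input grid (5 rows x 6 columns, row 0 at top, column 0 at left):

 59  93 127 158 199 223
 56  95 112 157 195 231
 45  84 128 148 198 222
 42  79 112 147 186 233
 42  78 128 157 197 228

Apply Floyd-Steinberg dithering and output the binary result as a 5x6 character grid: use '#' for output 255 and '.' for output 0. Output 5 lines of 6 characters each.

Answer: ..#.##
.#.###
..#.##
.#.###
..#.##

Derivation:
(0,0): OLD=59 → NEW=0, ERR=59
(0,1): OLD=1901/16 → NEW=0, ERR=1901/16
(0,2): OLD=45819/256 → NEW=255, ERR=-19461/256
(0,3): OLD=510941/4096 → NEW=0, ERR=510941/4096
(0,4): OLD=16618251/65536 → NEW=255, ERR=-93429/65536
(0,5): OLD=233178445/1048576 → NEW=255, ERR=-34208435/1048576
(1,0): OLD=24759/256 → NEW=0, ERR=24759/256
(1,1): OLD=335617/2048 → NEW=255, ERR=-186623/2048
(1,2): OLD=5189909/65536 → NEW=0, ERR=5189909/65536
(1,3): OLD=59142193/262144 → NEW=255, ERR=-7704527/262144
(1,4): OLD=3076531635/16777216 → NEW=255, ERR=-1201658445/16777216
(1,5): OLD=50836388597/268435456 → NEW=255, ERR=-17614652683/268435456
(2,0): OLD=1905051/32768 → NEW=0, ERR=1905051/32768
(2,1): OLD=106799449/1048576 → NEW=0, ERR=106799449/1048576
(2,2): OLD=3122267211/16777216 → NEW=255, ERR=-1155922869/16777216
(2,3): OLD=13447590067/134217728 → NEW=0, ERR=13447590067/134217728
(2,4): OLD=881803716249/4294967296 → NEW=255, ERR=-213412944231/4294967296
(2,5): OLD=12045036449215/68719476736 → NEW=255, ERR=-5478430118465/68719476736
(3,0): OLD=1329849579/16777216 → NEW=0, ERR=1329849579/16777216
(3,1): OLD=18283460751/134217728 → NEW=255, ERR=-15942059889/134217728
(3,2): OLD=68349967133/1073741824 → NEW=0, ERR=68349967133/1073741824
(3,3): OLD=13231021483479/68719476736 → NEW=255, ERR=-4292445084201/68719476736
(3,4): OLD=73919443698679/549755813888 → NEW=255, ERR=-66268288842761/549755813888
(3,5): OLD=1339157590674969/8796093022208 → NEW=255, ERR=-903846129988071/8796093022208
(4,0): OLD=95562116709/2147483648 → NEW=0, ERR=95562116709/2147483648
(4,1): OLD=2653950167457/34359738368 → NEW=0, ERR=2653950167457/34359738368
(4,2): OLD=178725110266515/1099511627776 → NEW=255, ERR=-101650354816365/1099511627776
(4,3): OLD=1379405751810303/17592186044416 → NEW=0, ERR=1379405751810303/17592186044416
(4,4): OLD=47981541738345711/281474976710656 → NEW=255, ERR=-23794577322871569/281474976710656
(4,5): OLD=681713929094787113/4503599627370496 → NEW=255, ERR=-466703975884689367/4503599627370496
Row 0: ..#.##
Row 1: .#.###
Row 2: ..#.##
Row 3: .#.###
Row 4: ..#.##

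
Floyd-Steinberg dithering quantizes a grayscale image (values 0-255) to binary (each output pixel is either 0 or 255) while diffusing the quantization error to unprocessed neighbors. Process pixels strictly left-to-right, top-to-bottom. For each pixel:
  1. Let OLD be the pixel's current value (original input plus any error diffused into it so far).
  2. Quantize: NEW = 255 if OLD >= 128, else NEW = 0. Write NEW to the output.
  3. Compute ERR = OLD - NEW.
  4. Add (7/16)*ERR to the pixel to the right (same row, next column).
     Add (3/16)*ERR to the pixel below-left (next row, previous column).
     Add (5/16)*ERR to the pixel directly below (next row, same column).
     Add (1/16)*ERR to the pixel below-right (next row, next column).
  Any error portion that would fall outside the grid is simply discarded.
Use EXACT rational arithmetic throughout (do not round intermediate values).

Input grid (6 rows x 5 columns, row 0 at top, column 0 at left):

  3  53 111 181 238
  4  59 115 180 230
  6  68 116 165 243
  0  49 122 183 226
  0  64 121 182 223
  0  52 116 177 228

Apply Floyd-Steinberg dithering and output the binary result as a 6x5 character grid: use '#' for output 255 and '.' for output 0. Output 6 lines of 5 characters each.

(0,0): OLD=3 → NEW=0, ERR=3
(0,1): OLD=869/16 → NEW=0, ERR=869/16
(0,2): OLD=34499/256 → NEW=255, ERR=-30781/256
(0,3): OLD=525909/4096 → NEW=255, ERR=-518571/4096
(0,4): OLD=11967571/65536 → NEW=255, ERR=-4744109/65536
(1,0): OLD=3871/256 → NEW=0, ERR=3871/256
(1,1): OLD=123353/2048 → NEW=0, ERR=123353/2048
(1,2): OLD=5467853/65536 → NEW=0, ERR=5467853/65536
(1,3): OLD=40855177/262144 → NEW=255, ERR=-25991543/262144
(1,4): OLD=654678395/4194304 → NEW=255, ERR=-414869125/4194304
(2,0): OLD=721507/32768 → NEW=0, ERR=721507/32768
(2,1): OLD=118535281/1048576 → NEW=0, ERR=118535281/1048576
(2,2): OLD=2964590483/16777216 → NEW=255, ERR=-1313599597/16777216
(2,3): OLD=23200700169/268435456 → NEW=0, ERR=23200700169/268435456
(2,4): OLD=1046708494079/4294967296 → NEW=255, ERR=-48508166401/4294967296
(3,0): OLD=471046963/16777216 → NEW=0, ERR=471046963/16777216
(3,1): OLD=11181050679/134217728 → NEW=0, ERR=11181050679/134217728
(3,2): OLD=675379884301/4294967296 → NEW=255, ERR=-419836776179/4294967296
(3,3): OLD=1376382103365/8589934592 → NEW=255, ERR=-814051217595/8589934592
(3,4): OLD=25620185702905/137438953472 → NEW=255, ERR=-9426747432455/137438953472
(4,0): OLD=52385030557/2147483648 → NEW=0, ERR=52385030557/2147483648
(4,1): OLD=5781482741533/68719476736 → NEW=0, ERR=5781482741533/68719476736
(4,2): OLD=126111812782675/1099511627776 → NEW=0, ERR=126111812782675/1099511627776
(4,3): OLD=3229847617220893/17592186044416 → NEW=255, ERR=-1256159824105187/17592186044416
(4,4): OLD=46275505787334219/281474976710656 → NEW=255, ERR=-25500613273883061/281474976710656
(5,0): OLD=25726053113719/1099511627776 → NEW=0, ERR=25726053113719/1099511627776
(5,1): OLD=981275619710757/8796093022208 → NEW=0, ERR=981275619710757/8796093022208
(5,2): OLD=54189481106517581/281474976710656 → NEW=255, ERR=-17586637954699699/281474976710656
(5,3): OLD=132330166670995139/1125899906842624 → NEW=0, ERR=132330166670995139/1125899906842624
(5,4): OLD=4443187532638465137/18014398509481984 → NEW=255, ERR=-150484087279440783/18014398509481984
Row 0: ..###
Row 1: ...##
Row 2: ..#.#
Row 3: ..###
Row 4: ...##
Row 5: ..#.#

Answer: ..###
...##
..#.#
..###
...##
..#.#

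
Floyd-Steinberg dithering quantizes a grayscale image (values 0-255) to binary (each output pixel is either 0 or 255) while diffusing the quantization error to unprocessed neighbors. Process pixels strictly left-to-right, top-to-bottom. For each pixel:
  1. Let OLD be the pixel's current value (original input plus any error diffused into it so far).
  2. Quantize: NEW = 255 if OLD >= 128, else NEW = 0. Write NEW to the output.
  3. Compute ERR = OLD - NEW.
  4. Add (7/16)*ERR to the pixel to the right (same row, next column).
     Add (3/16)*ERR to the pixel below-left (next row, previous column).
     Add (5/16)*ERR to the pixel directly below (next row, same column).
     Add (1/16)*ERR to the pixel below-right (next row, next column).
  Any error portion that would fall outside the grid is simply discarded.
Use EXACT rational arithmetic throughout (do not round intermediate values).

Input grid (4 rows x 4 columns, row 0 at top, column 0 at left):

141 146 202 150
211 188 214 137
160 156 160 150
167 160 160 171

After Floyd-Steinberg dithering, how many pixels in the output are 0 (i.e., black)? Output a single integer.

(0,0): OLD=141 → NEW=255, ERR=-114
(0,1): OLD=769/8 → NEW=0, ERR=769/8
(0,2): OLD=31239/128 → NEW=255, ERR=-1401/128
(0,3): OLD=297393/2048 → NEW=255, ERR=-224847/2048
(1,0): OLD=24755/128 → NEW=255, ERR=-7885/128
(1,1): OLD=186277/1024 → NEW=255, ERR=-74843/1024
(1,2): OLD=5374793/32768 → NEW=255, ERR=-2981047/32768
(1,3): OLD=32613711/524288 → NEW=0, ERR=32613711/524288
(2,0): OLD=2081511/16384 → NEW=0, ERR=2081511/16384
(2,1): OLD=87993501/524288 → NEW=255, ERR=-45699939/524288
(2,2): OLD=105414433/1048576 → NEW=0, ERR=105414433/1048576
(2,3): OLD=3485227037/16777216 → NEW=255, ERR=-792963043/16777216
(3,0): OLD=1596839479/8388608 → NEW=255, ERR=-542255561/8388608
(3,1): OLD=17618732457/134217728 → NEW=255, ERR=-16606788183/134217728
(3,2): OLD=264084806103/2147483648 → NEW=0, ERR=264084806103/2147483648
(3,3): OLD=7432501314913/34359738368 → NEW=255, ERR=-1329231968927/34359738368
Output grid:
  Row 0: #.##  (1 black, running=1)
  Row 1: ###.  (1 black, running=2)
  Row 2: .#.#  (2 black, running=4)
  Row 3: ##.#  (1 black, running=5)

Answer: 5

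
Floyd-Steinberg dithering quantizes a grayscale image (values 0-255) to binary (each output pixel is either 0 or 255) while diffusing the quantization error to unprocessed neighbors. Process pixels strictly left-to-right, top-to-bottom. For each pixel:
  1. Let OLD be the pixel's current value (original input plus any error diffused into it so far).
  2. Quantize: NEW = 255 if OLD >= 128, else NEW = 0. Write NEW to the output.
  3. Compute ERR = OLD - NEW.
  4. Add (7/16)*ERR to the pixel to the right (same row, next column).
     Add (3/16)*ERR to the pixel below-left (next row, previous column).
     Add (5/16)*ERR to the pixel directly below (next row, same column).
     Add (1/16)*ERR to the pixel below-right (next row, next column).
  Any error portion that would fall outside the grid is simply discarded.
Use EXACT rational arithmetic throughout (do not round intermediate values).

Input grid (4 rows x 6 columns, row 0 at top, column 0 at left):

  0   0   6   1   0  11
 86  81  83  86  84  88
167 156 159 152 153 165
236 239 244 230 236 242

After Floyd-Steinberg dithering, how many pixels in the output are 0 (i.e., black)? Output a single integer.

(0,0): OLD=0 → NEW=0, ERR=0
(0,1): OLD=0 → NEW=0, ERR=0
(0,2): OLD=6 → NEW=0, ERR=6
(0,3): OLD=29/8 → NEW=0, ERR=29/8
(0,4): OLD=203/128 → NEW=0, ERR=203/128
(0,5): OLD=23949/2048 → NEW=0, ERR=23949/2048
(1,0): OLD=86 → NEW=0, ERR=86
(1,1): OLD=479/4 → NEW=0, ERR=479/4
(1,2): OLD=17657/128 → NEW=255, ERR=-14983/128
(1,3): OLD=1171/32 → NEW=0, ERR=1171/32
(1,4): OLD=3372631/32768 → NEW=0, ERR=3372631/32768
(1,5): OLD=71713649/524288 → NEW=255, ERR=-61979791/524288
(2,0): OLD=13845/64 → NEW=255, ERR=-2475/64
(2,1): OLD=327537/2048 → NEW=255, ERR=-194703/2048
(2,2): OLD=3118631/32768 → NEW=0, ERR=3118631/32768
(2,3): OLD=56899979/262144 → NEW=255, ERR=-9946741/262144
(2,4): OLD=1247259421/8388608 → NEW=255, ERR=-891835619/8388608
(2,5): OLD=11808086043/134217728 → NEW=0, ERR=11808086043/134217728
(3,0): OLD=6753139/32768 → NEW=255, ERR=-1602701/32768
(3,1): OLD=53299189/262144 → NEW=255, ERR=-13547531/262144
(3,2): OLD=249640123/1048576 → NEW=255, ERR=-17746757/1048576
(3,3): OLD=26407643167/134217728 → NEW=255, ERR=-7817877473/134217728
(3,4): OLD=205532837917/1073741824 → NEW=255, ERR=-68271327203/1073741824
(3,5): OLD=4037797534595/17179869184 → NEW=255, ERR=-343069107325/17179869184
Output grid:
  Row 0: ......  (6 black, running=6)
  Row 1: ..#..#  (4 black, running=10)
  Row 2: ##.##.  (2 black, running=12)
  Row 3: ######  (0 black, running=12)

Answer: 12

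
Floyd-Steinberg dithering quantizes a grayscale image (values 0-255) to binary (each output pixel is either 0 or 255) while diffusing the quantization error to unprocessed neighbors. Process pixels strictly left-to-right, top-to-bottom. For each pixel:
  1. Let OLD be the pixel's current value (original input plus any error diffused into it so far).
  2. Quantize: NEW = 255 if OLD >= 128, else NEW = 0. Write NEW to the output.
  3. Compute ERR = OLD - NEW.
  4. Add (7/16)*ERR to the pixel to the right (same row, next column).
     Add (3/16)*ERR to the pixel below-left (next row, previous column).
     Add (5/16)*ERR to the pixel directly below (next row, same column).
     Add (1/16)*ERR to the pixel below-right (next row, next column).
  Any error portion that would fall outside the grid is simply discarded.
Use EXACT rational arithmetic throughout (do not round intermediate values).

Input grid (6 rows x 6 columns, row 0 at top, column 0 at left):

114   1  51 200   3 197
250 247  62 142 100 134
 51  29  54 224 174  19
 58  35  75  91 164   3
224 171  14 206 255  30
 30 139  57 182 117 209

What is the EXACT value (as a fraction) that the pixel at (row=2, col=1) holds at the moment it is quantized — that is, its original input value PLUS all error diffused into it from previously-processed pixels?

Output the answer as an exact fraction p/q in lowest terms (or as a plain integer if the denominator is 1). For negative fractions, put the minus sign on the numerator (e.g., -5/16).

Answer: 50908571/524288

Derivation:
(0,0): OLD=114 → NEW=0, ERR=114
(0,1): OLD=407/8 → NEW=0, ERR=407/8
(0,2): OLD=9377/128 → NEW=0, ERR=9377/128
(0,3): OLD=475239/2048 → NEW=255, ERR=-47001/2048
(0,4): OLD=-230703/32768 → NEW=0, ERR=-230703/32768
(0,5): OLD=101669815/524288 → NEW=255, ERR=-32023625/524288
(1,0): OLD=37781/128 → NEW=255, ERR=5141/128
(1,1): OLD=308563/1024 → NEW=255, ERR=47443/1024
(1,2): OLD=3409167/32768 → NEW=0, ERR=3409167/32768
(1,3): OLD=24065347/131072 → NEW=255, ERR=-9358013/131072
(1,4): OLD=450277065/8388608 → NEW=0, ERR=450277065/8388608
(1,5): OLD=18516165039/134217728 → NEW=255, ERR=-15709355601/134217728
(2,0): OLD=1183553/16384 → NEW=0, ERR=1183553/16384
(2,1): OLD=50908571/524288 → NEW=0, ERR=50908571/524288
Target (2,1): original=29, with diffused error = 50908571/524288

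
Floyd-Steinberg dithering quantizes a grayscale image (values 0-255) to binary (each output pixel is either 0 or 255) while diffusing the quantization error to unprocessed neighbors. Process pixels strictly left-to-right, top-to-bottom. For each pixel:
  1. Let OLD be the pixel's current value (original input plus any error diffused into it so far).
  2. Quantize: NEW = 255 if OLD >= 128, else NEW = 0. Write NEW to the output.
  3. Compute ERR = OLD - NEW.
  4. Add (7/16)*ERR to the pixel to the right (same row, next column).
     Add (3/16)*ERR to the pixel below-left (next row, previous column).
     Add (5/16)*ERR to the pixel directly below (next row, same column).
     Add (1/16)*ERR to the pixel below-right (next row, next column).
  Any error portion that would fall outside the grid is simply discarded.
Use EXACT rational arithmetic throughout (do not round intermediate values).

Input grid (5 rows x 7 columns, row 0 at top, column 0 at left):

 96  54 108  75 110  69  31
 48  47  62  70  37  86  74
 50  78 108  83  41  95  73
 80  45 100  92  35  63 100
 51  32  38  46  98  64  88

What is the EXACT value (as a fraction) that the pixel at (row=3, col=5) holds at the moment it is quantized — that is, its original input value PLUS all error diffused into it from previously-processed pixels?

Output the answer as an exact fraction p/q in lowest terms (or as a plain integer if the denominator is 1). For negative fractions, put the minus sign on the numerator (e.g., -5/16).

(0,0): OLD=96 → NEW=0, ERR=96
(0,1): OLD=96 → NEW=0, ERR=96
(0,2): OLD=150 → NEW=255, ERR=-105
(0,3): OLD=465/16 → NEW=0, ERR=465/16
(0,4): OLD=31415/256 → NEW=0, ERR=31415/256
(0,5): OLD=502529/4096 → NEW=0, ERR=502529/4096
(0,6): OLD=5549319/65536 → NEW=0, ERR=5549319/65536
(1,0): OLD=96 → NEW=0, ERR=96
(1,1): OLD=1685/16 → NEW=0, ERR=1685/16
(1,2): OLD=11099/128 → NEW=0, ERR=11099/128
(1,3): OLD=546671/4096 → NEW=255, ERR=-497809/4096
(1,4): OLD=769999/16384 → NEW=0, ERR=769999/16384
(1,5): OLD=176630025/1048576 → NEW=255, ERR=-90756855/1048576
(1,6): OLD=1178808943/16777216 → NEW=0, ERR=1178808943/16777216
(2,0): OLD=25535/256 → NEW=0, ERR=25535/256
(2,1): OLD=724203/4096 → NEW=255, ERR=-320277/4096
(2,2): OLD=2774861/32768 → NEW=0, ERR=2774861/32768
(2,3): OLD=50488909/524288 → NEW=0, ERR=50488909/524288
(2,4): OLD=1241400593/16777216 → NEW=0, ERR=1241400593/16777216
(2,5): OLD=7813882469/67108864 → NEW=0, ERR=7813882469/67108864
(2,6): OLD=150848070575/1073741824 → NEW=255, ERR=-122956094545/1073741824
(3,0): OLD=6324849/65536 → NEW=0, ERR=6324849/65536
(3,1): OLD=89023829/1048576 → NEW=0, ERR=89023829/1048576
(3,2): OLD=2965808705/16777216 → NEW=255, ERR=-1312381375/16777216
(3,3): OLD=14366274189/134217728 → NEW=0, ERR=14366274189/134217728
(3,4): OLD=285190326241/2147483648 → NEW=255, ERR=-262418003999/2147483648
(3,5): OLD=999121392865/34359738368 → NEW=0, ERR=999121392865/34359738368
Target (3,5): original=63, with diffused error = 999121392865/34359738368

Answer: 999121392865/34359738368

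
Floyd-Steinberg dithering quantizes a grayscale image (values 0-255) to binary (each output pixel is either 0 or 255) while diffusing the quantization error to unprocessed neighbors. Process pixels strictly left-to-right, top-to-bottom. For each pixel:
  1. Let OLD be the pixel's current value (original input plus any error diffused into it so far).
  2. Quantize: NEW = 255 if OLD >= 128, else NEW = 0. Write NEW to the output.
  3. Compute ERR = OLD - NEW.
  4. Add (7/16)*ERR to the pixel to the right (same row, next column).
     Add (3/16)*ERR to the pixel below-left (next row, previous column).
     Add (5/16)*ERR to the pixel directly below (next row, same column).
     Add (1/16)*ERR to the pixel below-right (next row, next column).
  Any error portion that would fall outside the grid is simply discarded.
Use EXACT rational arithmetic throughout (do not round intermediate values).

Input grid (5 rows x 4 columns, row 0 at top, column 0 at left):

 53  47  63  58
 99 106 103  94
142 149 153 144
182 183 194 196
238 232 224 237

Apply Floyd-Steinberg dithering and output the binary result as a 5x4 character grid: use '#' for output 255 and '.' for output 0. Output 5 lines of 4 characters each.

(0,0): OLD=53 → NEW=0, ERR=53
(0,1): OLD=1123/16 → NEW=0, ERR=1123/16
(0,2): OLD=23989/256 → NEW=0, ERR=23989/256
(0,3): OLD=405491/4096 → NEW=0, ERR=405491/4096
(1,0): OLD=32953/256 → NEW=255, ERR=-32327/256
(1,1): OLD=191631/2048 → NEW=0, ERR=191631/2048
(1,2): OLD=12856123/65536 → NEW=255, ERR=-3855557/65536
(1,3): OLD=110157709/1048576 → NEW=0, ERR=110157709/1048576
(2,0): OLD=3934869/32768 → NEW=0, ERR=3934869/32768
(2,1): OLD=222144567/1048576 → NEW=255, ERR=-45242313/1048576
(2,2): OLD=296295187/2097152 → NEW=255, ERR=-238478573/2097152
(2,3): OLD=4140687463/33554432 → NEW=0, ERR=4140687463/33554432
(3,0): OLD=3547305413/16777216 → NEW=255, ERR=-730884667/16777216
(3,1): OLD=36679277915/268435456 → NEW=255, ERR=-31771763365/268435456
(3,2): OLD=545989492133/4294967296 → NEW=0, ERR=545989492133/4294967296
(3,3): OLD=19452579744003/68719476736 → NEW=255, ERR=1929113176323/68719476736
(4,0): OLD=868416152993/4294967296 → NEW=255, ERR=-226800507487/4294967296
(4,1): OLD=6632217991395/34359738368 → NEW=255, ERR=-2129515292445/34359738368
(4,2): OLD=257810318005763/1099511627776 → NEW=255, ERR=-22565147077117/1099511627776
(4,3): OLD=4305494427078661/17592186044416 → NEW=255, ERR=-180513014247419/17592186044416
Row 0: ....
Row 1: #.#.
Row 2: .##.
Row 3: ##.#
Row 4: ####

Answer: ....
#.#.
.##.
##.#
####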